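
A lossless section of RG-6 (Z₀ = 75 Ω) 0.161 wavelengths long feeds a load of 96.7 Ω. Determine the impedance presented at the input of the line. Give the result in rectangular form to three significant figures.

Z_in ≈ 65.5 − j15.1 Ω

βl = 2π × 0.161 = 58°
tan(βl) = tan(58°) = 1.6
Z_in = Z_0·(Z_L + jZ_0·tanβl)/(Z_0 + jZ_L·tanβl)
     = 75·(96.7 + j120)/(75 + j155)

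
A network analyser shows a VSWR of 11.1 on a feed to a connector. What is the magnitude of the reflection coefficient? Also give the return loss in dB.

|Γ| ≈ 0.835; return loss ≈ 1.57 dB

|Γ| = (S − 1)/(S + 1) = (11.1 − 1)/(11.1 + 1) = 10.1/12.1
RL = −20·log₁₀|Γ| = −20·log₁₀(0.835)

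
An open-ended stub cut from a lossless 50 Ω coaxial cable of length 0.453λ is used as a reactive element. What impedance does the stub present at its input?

Z_in ≈ +j164 Ω

βl = 2π × 0.453 = 163°
tan(βl) = -0.304
For an open-ended stub, Z_in = −jZ_0·cot(βl) = −jZ_0/tan(βl)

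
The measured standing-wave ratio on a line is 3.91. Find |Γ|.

|Γ| ≈ 0.593

|Γ| = (S − 1)/(S + 1) = (3.91 − 1)/(3.91 + 1) = 2.91/4.91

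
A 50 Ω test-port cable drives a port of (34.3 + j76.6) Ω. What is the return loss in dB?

Γ = (-15.7 + j76.6)/(84.3 + j76.6), |Γ| = 0.686
RL = −20·log₁₀|Γ| = −20·log₁₀(0.686)

RL ≈ 3.27 dB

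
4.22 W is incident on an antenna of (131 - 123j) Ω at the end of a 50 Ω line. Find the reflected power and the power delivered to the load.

|Γ| = |(81 − j123)/(181 − j123)| = 0.673
|Γ|² = 0.453
P_refl = |Γ|²·P_inc = 1.91 W, P_del = (1 − |Γ|²)·P_inc = 2.31 W

P_reflected ≈ 1.91 W; P_delivered ≈ 2.31 W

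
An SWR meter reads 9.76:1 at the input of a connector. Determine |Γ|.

|Γ| ≈ 0.814

|Γ| = (S − 1)/(S + 1) = (9.76 − 1)/(9.76 + 1) = 8.76/10.8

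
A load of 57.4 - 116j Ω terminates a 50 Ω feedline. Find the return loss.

RL ≈ 2.67 dB

Γ = (7.4 − j116)/(107.4 − j116), |Γ| = 0.735
RL = −20·log₁₀|Γ| = −20·log₁₀(0.735)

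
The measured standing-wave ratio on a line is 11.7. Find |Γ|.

|Γ| ≈ 0.843

|Γ| = (S − 1)/(S + 1) = (11.7 − 1)/(11.7 + 1) = 10.7/12.7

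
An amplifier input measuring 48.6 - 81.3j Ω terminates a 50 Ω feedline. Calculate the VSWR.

VSWR ≈ 4.5

Γ = (Z_L − Z_0)/(Z_L + Z_0) = (-1.4 − j81.3)/(98.6 − j81.3)
|Γ| = 81.3/128 = 0.636
VSWR = (1 + |Γ|)/(1 − |Γ|) = 1.64/0.364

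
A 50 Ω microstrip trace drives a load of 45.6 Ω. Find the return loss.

RL ≈ 26.7 dB

Γ = (45.6 − 50)/(45.6 + 50) = -0.046
RL = −20·log₁₀|Γ| = −20·log₁₀(0.046)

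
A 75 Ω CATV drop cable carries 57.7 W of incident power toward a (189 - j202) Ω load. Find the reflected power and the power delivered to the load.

|Γ| = |(114 − j202)/(264 − j202)| = 0.698
|Γ|² = 0.487
P_refl = |Γ|²·P_inc = 28.1 W, P_del = (1 − |Γ|²)·P_inc = 29.6 W

P_reflected ≈ 28.1 W; P_delivered ≈ 29.6 W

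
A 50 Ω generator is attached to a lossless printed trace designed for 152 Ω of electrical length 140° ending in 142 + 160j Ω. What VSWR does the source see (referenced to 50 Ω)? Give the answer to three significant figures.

tan(βl) = -0.839
Z_in = Z_0·(Z_L + jZ_0·tanβl)/(Z_0 + jZ_L·tanβl) = 58.2 + j41.4 Ω
Γ_s = (Z_in − Z_s)/(Z_in + Z_s) = (8.15 + j41.4)/(108 + j41.4), |Γ_s| = 0.365
VSWR = (1 + |Γ_s|)/(1 − |Γ_s|)

VSWR ≈ 2.15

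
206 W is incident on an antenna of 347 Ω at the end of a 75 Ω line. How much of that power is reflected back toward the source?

Γ = (347 − 75)/(347 + 75) = 0.645
|Γ|² = 0.415
P_refl = |Γ|²·P_inc = 85.6 W, P_del = (1 − |Γ|²)·P_inc = 120 W

P_reflected ≈ 85.6 W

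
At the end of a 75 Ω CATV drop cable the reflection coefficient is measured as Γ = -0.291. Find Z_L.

Z_L = Z_0·(1 + Γ)/(1 − Γ) = 75·(0.709)/(1.29)

Z_L ≈ 41.2 Ω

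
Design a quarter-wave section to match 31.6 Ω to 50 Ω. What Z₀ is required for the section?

Z_qwt = √(Z_0·R_L) = √(50 × 31.6) = √1580

Z_qwt ≈ 39.7 Ω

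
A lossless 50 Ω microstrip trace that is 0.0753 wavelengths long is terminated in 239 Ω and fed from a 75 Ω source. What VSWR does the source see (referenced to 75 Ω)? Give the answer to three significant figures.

βl = 2π × 0.0753 = 27.1°
tan(βl) = 0.512
Z_in = Z_0·(Z_L + jZ_0·tanβl)/(Z_0 + jZ_L·tanβl) = 43.2 − j80 Ω
Γ_s = (Z_in − Z_s)/(Z_in + Z_s) = (-31.8 − j80)/(118 − j80), |Γ_s| = 0.603
VSWR = (1 + |Γ_s|)/(1 − |Γ_s|)

VSWR ≈ 4.04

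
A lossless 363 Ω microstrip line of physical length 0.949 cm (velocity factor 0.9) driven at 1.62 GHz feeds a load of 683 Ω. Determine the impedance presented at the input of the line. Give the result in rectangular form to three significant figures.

λ = v/f = 0.9·c / 1.62 GHz = 0.167 m
βl = 2π·l/λ = 2π × 0.0569 = 20.5°
tan(βl) = tan(20.5°) = 0.374
Z_in = Z_0·(Z_L + jZ_0·tanβl)/(Z_0 + jZ_L·tanβl)
     = 363·(683 + j136)/(363 + j255)

Z_in ≈ 521 − j231 Ω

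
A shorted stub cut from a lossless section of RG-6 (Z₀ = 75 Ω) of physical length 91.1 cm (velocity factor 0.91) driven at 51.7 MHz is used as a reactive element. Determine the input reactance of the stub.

X_in ≈ 142 Ω (inductive)

λ = v/f = 0.91·c / 51.7 MHz = 5.28 m
βl = 2π·l/λ = 2π × 0.173 = 62.1°
tan(βl) = 1.89
For a shorted stub, Z_in = jZ_0·tan(βl)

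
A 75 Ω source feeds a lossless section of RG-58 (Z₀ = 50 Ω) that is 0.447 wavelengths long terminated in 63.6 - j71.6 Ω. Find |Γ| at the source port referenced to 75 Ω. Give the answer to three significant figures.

βl = 2π × 0.447 = 161°
tan(βl) = -0.346
Z_in = Z_0·(Z_L + jZ_0·tanβl)/(Z_0 + jZ_L·tanβl) = 159 − j37.7 Ω
Γ_s = (Z_in − Z_s)/(Z_in + Z_s) = (83.8 − j37.7)/(234 − j37.7), |Γ_s| = 0.388

|Γ| ≈ 0.388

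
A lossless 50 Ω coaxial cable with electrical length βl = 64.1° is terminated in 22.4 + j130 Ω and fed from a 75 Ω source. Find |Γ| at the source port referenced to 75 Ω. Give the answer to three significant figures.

tan(βl) = 2.06
Z_in = Z_0·(Z_L + jZ_0·tanβl)/(Z_0 + jZ_L·tanβl) = 5.93 − j52.2 Ω
Γ_s = (Z_in − Z_s)/(Z_in + Z_s) = (-69.1 − j52.2)/(80.9 − j52.2), |Γ_s| = 0.899

|Γ| ≈ 0.899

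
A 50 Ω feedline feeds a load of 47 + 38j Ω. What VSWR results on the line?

VSWR ≈ 2.15

Γ = (Z_L − Z_0)/(Z_L + Z_0) = (-3 + j38)/(97 + j38)
|Γ| = 38.1/104 = 0.366
VSWR = (1 + |Γ|)/(1 − |Γ|) = 1.37/0.634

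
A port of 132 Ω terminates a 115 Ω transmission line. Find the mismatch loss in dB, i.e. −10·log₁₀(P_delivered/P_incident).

mismatch loss ≈ 0.0206 dB

Γ = (132 − 115)/(132 + 115) = 0.0688
|Γ|² = 0.00474, so P_del/P_inc = 1 − |Γ|² = 0.995
ML = −10·log₁₀(1 − |Γ|²)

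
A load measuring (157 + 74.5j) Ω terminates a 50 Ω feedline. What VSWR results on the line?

Γ = (Z_L − Z_0)/(Z_L + Z_0) = (107 + j74.5)/(207 + j74.5)
|Γ| = 130/220 = 0.593
VSWR = (1 + |Γ|)/(1 − |Γ|) = 1.59/0.407

VSWR ≈ 3.91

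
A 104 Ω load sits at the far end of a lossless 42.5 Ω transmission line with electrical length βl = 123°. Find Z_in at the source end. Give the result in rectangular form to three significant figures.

Z_in ≈ 23.1 + j21.5 Ω

tan(βl) = tan(123°) = -1.54
Z_in = Z_0·(Z_L + jZ_0·tanβl)/(Z_0 + jZ_L·tanβl)
     = 42.5·(104 − j65.4)/(42.5 − j160)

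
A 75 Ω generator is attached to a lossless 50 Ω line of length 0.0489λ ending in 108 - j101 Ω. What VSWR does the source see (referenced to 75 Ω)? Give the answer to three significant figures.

βl = 2π × 0.0489 = 17.6°
tan(βl) = 0.317
Z_in = Z_0·(Z_L + jZ_0·tanβl)/(Z_0 + jZ_L·tanβl) = 37.6 − j67.6 Ω
Γ_s = (Z_in − Z_s)/(Z_in + Z_s) = (-37.4 − j67.6)/(113 − j67.6), |Γ_s| = 0.588
VSWR = (1 + |Γ_s|)/(1 − |Γ_s|)

VSWR ≈ 3.86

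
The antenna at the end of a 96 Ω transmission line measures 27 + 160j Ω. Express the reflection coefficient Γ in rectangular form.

Γ = (Z_L − Z_0)/(Z_L + Z_0) = (-69 + j160)/(123 + j160)

Γ ≈ 0.42 + j0.754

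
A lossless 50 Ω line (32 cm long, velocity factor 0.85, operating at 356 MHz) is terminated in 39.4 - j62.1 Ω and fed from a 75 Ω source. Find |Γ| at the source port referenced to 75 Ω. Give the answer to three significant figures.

|Γ| ≈ 0.456

λ = v/f = 0.85·c / 356 MHz = 0.716 m
βl = 2π·l/λ = 2π × 0.447 = 161°
tan(βl) = -0.348
Z_in = Z_0·(Z_L + jZ_0·tanβl)/(Z_0 + jZ_L·tanβl) = 111 − j86.4 Ω
Γ_s = (Z_in − Z_s)/(Z_in + Z_s) = (36 − j86.4)/(186 − j86.4), |Γ_s| = 0.456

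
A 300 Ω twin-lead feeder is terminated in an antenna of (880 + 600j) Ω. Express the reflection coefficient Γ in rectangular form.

Γ = (Z_L − Z_0)/(Z_L + Z_0) = (580 + j600)/(1180 + j600)

Γ ≈ 0.596 + j0.205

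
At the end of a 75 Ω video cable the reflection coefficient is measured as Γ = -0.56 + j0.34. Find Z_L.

Z_L = Z_0·(1 + Γ)/(1 − Γ) = 75·(0.44 + j0.34)/(1.56 − j0.34)

Z_L ≈ 16.8 + j20 Ω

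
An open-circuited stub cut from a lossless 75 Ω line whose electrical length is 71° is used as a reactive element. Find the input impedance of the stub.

tan(βl) = 2.9
For an open-circuited stub, Z_in = −jZ_0·cot(βl) = −jZ_0/tan(βl)

Z_in ≈ −j25.8 Ω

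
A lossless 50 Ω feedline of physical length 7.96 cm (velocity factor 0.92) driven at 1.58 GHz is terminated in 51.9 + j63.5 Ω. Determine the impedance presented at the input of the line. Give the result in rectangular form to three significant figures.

λ = v/f = 0.92·c / 1.58 GHz = 0.175 m
βl = 2π·l/λ = 2π × 0.456 = 164°
tan(βl) = tan(164°) = -0.286
Z_in = Z_0·(Z_L + jZ_0·tanβl)/(Z_0 + jZ_L·tanβl)
     = 50·(51.9 + j49.2)/(68.2 − j14.8)

Z_in ≈ 28.8 + j42.4 Ω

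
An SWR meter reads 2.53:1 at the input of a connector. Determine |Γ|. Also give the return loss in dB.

|Γ| = (S − 1)/(S + 1) = (2.53 − 1)/(2.53 + 1) = 1.53/3.53
RL = −20·log₁₀|Γ| = −20·log₁₀(0.433)

|Γ| ≈ 0.433; return loss ≈ 7.26 dB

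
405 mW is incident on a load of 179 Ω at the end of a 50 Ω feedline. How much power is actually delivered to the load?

P_delivered ≈ 276 mW

Γ = (179 − 50)/(179 + 50) = 0.563
|Γ|² = 0.317
P_refl = |Γ|²·P_inc = 129 mW, P_del = (1 − |Γ|²)·P_inc = 276 mW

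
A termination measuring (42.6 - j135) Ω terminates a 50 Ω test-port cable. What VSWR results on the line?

VSWR ≈ 10.5

Γ = (Z_L − Z_0)/(Z_L + Z_0) = (-7.4 − j135)/(92.6 − j135)
|Γ| = 135/164 = 0.826
VSWR = (1 + |Γ|)/(1 − |Γ|) = 1.83/0.174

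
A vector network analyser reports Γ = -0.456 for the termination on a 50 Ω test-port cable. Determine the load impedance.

Z_L ≈ 18.7 Ω

Z_L = Z_0·(1 + Γ)/(1 − Γ) = 50·(0.544)/(1.46)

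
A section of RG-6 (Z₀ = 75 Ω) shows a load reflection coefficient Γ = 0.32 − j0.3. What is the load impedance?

Z_L = Z_0·(1 + Γ)/(1 − Γ) = 75·(1.32 − j0.3)/(0.68 + j0.3)

Z_L ≈ 110 − j81.5 Ω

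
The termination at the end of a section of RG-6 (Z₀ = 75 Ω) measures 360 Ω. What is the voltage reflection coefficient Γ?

Γ = 0.655

Γ = (Z_L − Z_0)/(Z_L + Z_0) = (360 − 75)/(360 + 75) = 285/435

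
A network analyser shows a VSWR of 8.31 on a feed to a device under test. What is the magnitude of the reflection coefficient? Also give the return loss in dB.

|Γ| = (S − 1)/(S + 1) = (8.31 − 1)/(8.31 + 1) = 7.31/9.31
RL = −20·log₁₀|Γ| = −20·log₁₀(0.785)

|Γ| ≈ 0.785; return loss ≈ 2.1 dB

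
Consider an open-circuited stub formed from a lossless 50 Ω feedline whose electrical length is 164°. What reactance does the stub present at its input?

tan(βl) = -0.287
For an open-circuited stub, Z_in = −jZ_0·cot(βl) = −jZ_0/tan(βl)

X_in ≈ 174 Ω (inductive)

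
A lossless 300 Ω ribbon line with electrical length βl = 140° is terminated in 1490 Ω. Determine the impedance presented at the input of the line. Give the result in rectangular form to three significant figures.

Z_in ≈ 138 + j324 Ω

tan(βl) = tan(140°) = -0.839
Z_in = Z_0·(Z_L + jZ_0·tanβl)/(Z_0 + jZ_L·tanβl)
     = 300·(1490 − j252)/(300 − j1250)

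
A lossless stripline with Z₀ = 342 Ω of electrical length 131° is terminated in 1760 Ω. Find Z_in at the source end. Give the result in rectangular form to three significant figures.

Z_in ≈ 113 + j278 Ω

tan(βl) = tan(131°) = -1.15
Z_in = Z_0·(Z_L + jZ_0·tanβl)/(Z_0 + jZ_L·tanβl)
     = 342·(1760 − j393)/(342 − j2020)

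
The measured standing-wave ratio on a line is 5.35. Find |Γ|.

|Γ| ≈ 0.685

|Γ| = (S − 1)/(S + 1) = (5.35 − 1)/(5.35 + 1) = 4.35/6.35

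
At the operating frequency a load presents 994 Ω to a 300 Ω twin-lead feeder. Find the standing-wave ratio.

VSWR ≈ 3.31

For a purely resistive load, VSWR = R_L/Z_0 or Z_0/R_L (whichever > 1) = 994/300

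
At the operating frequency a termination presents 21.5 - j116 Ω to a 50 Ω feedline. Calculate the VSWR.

VSWR ≈ 15.2

Γ = (Z_L − Z_0)/(Z_L + Z_0) = (-28.5 − j116)/(71.5 − j116)
|Γ| = 119/136 = 0.877
VSWR = (1 + |Γ|)/(1 − |Γ|) = 1.88/0.123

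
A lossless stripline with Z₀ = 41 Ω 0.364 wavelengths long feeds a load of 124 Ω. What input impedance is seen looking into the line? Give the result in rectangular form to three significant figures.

βl = 2π × 0.364 = 131°
tan(βl) = tan(131°) = -1.15
Z_in = Z_0·(Z_L + jZ_0·tanβl)/(Z_0 + jZ_L·tanβl)
     = 41·(124 − j47.1)/(41 − j142)

Z_in ≈ 22 + j29.4 Ω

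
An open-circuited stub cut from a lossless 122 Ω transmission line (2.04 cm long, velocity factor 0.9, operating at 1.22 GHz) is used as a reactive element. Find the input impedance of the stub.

λ = v/f = 0.9·c / 1.22 GHz = 0.221 m
βl = 2π·l/λ = 2π × 0.0922 = 33.2°
tan(βl) = 0.654
For an open-circuited stub, Z_in = −jZ_0·cot(βl) = −jZ_0/tan(βl)

Z_in ≈ −j187 Ω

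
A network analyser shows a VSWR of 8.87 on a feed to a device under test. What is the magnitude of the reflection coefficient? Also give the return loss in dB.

|Γ| ≈ 0.797; return loss ≈ 1.97 dB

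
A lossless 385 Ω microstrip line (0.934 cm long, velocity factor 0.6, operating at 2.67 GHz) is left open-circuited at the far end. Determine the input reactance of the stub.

λ = v/f = 0.6·c / 2.67 GHz = 0.0674 m
βl = 2π·l/λ = 2π × 0.139 = 49.9°
tan(βl) = 1.19
For an open-circuited stub, Z_in = −jZ_0·cot(βl) = −jZ_0/tan(βl)

X_in ≈ -324 Ω (capacitive)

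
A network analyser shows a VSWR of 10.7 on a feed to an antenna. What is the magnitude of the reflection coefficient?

|Γ| = (S − 1)/(S + 1) = (10.7 − 1)/(10.7 + 1) = 9.7/11.7

|Γ| ≈ 0.829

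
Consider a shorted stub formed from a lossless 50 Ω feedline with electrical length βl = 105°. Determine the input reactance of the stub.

X_in ≈ -187 Ω (capacitive)

tan(βl) = -3.73
For a shorted stub, Z_in = jZ_0·tan(βl)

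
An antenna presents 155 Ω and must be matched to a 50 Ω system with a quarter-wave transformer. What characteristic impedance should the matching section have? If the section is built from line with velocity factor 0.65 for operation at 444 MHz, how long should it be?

Z_qwt ≈ 88 Ω; length ≈ 11 cm

Z_qwt = √(Z_0·R_L) = √(50 × 155) = √7750
λ = 0.65·c/f = 0.439 m, so l = λ/4 = 0.11 m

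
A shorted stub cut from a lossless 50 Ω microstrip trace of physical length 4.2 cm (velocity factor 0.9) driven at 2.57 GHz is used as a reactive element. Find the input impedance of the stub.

λ = v/f = 0.9·c / 2.57 GHz = 0.105 m
βl = 2π·l/λ = 2π × 0.4 = 144°
tan(βl) = -0.729
For a shorted stub, Z_in = jZ_0·tan(βl)

Z_in ≈ −j36.4 Ω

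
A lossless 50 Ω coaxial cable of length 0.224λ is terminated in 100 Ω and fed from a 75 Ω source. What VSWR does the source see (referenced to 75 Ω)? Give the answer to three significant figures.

VSWR ≈ 2.96

βl = 2π × 0.224 = 80.6°
tan(βl) = 6.07
Z_in = Z_0·(Z_L + jZ_0·tanβl)/(Z_0 + jZ_L·tanβl) = 25.5 − j6.14 Ω
Γ_s = (Z_in − Z_s)/(Z_in + Z_s) = (-49.5 − j6.14)/(101 − j6.14), |Γ_s| = 0.495
VSWR = (1 + |Γ_s|)/(1 − |Γ_s|)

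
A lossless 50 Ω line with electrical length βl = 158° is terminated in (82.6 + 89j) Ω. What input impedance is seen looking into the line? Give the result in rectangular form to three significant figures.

Z_in ≈ 28.3 + j51 Ω

tan(βl) = tan(158°) = -0.404
Z_in = Z_0·(Z_L + jZ_0·tanβl)/(Z_0 + jZ_L·tanβl)
     = 50·(82.6 + j68.8)/(86 − j33.4)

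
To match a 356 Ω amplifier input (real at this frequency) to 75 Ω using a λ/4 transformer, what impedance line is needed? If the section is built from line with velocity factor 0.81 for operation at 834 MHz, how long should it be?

Z_qwt ≈ 163 Ω; length ≈ 7.28 cm

Z_qwt = √(Z_0·R_L) = √(75 × 356) = √26700
λ = 0.81·c/f = 0.291 m, so l = λ/4 = 0.0728 m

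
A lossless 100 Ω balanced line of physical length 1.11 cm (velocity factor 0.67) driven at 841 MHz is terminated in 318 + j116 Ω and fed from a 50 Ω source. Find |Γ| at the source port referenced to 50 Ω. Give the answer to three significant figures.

λ = v/f = 0.67·c / 841 MHz = 0.239 m
βl = 2π·l/λ = 2π × 0.0464 = 16.7°
tan(βl) = 0.3
Z_in = Z_0·(Z_L + jZ_0·tanβl)/(Z_0 + jZ_L·tanβl) = 259 − j156 Ω
Γ_s = (Z_in − Z_s)/(Z_in + Z_s) = (209 − j156)/(309 − j156), |Γ_s| = 0.754

|Γ| ≈ 0.754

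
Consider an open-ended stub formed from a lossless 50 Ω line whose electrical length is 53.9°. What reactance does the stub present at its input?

X_in ≈ -36.5 Ω (capacitive)

tan(βl) = 1.37
For an open-ended stub, Z_in = −jZ_0·cot(βl) = −jZ_0/tan(βl)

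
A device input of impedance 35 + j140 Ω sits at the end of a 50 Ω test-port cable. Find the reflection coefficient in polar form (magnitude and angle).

Γ = (Z_L − Z_0)/(Z_L + Z_0) = (-15 + j140)/(85 + j140)
|Γ| = 141/164 = 0.86

Γ ≈ 0.86 ∠ 37.4°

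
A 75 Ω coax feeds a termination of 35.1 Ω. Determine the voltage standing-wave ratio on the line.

VSWR ≈ 2.14

For a purely resistive load, VSWR = R_L/Z_0 or Z_0/R_L (whichever > 1) = 75/35.1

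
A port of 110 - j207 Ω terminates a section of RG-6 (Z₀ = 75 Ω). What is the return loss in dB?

RL ≈ 2.43 dB

Γ = (35 − j207)/(185 − j207), |Γ| = 0.756
RL = −20·log₁₀|Γ| = −20·log₁₀(0.756)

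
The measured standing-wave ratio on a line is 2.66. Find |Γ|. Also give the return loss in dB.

|Γ| = (S − 1)/(S + 1) = (2.66 − 1)/(2.66 + 1) = 1.66/3.66
RL = −20·log₁₀|Γ| = −20·log₁₀(0.454)

|Γ| ≈ 0.454; return loss ≈ 6.87 dB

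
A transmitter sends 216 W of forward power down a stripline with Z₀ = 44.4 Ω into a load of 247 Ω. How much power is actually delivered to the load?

Γ = (247 − 44.4)/(247 + 44.4) = 0.695
|Γ|² = 0.483
P_refl = |Γ|²·P_inc = 104 W, P_del = (1 − |Γ|²)·P_inc = 112 W

P_delivered ≈ 112 W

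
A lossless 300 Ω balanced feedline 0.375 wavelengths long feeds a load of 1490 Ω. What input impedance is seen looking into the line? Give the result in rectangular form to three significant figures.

βl = 2π × 0.375 = 135°
tan(βl) = tan(135°) = -1
Z_in = Z_0·(Z_L + jZ_0·tanβl)/(Z_0 + jZ_L·tanβl)
     = 300·(1490 − j300)/(300 − j1490)

Z_in ≈ 116 + j277 Ω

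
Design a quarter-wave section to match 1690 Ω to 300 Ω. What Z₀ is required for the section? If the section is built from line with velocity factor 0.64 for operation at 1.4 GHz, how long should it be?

Z_qwt ≈ 712 Ω; length ≈ 3.43 cm

Z_qwt = √(Z_0·R_L) = √(300 × 1690) = √507000
λ = 0.64·c/f = 0.137 m, so l = λ/4 = 0.0343 m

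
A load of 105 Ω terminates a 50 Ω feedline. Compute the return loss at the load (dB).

RL ≈ 9 dB

Γ = (105 − 50)/(105 + 50) = 0.355
RL = −20·log₁₀|Γ| = −20·log₁₀(0.355)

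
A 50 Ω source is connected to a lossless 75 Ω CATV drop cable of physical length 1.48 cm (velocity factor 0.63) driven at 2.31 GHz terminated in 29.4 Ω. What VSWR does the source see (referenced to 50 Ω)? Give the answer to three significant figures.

λ = v/f = 0.63·c / 2.31 GHz = 0.0818 m
βl = 2π·l/λ = 2π × 0.181 = 65.1°
tan(βl) = 2.16
Z_in = Z_0·(Z_L + jZ_0·tanβl)/(Z_0 + jZ_L·tanβl) = 96.9 + j79.8 Ω
Γ_s = (Z_in − Z_s)/(Z_in + Z_s) = (46.9 + j79.8)/(147 + j79.8), |Γ_s| = 0.554
VSWR = (1 + |Γ_s|)/(1 − |Γ_s|)

VSWR ≈ 3.48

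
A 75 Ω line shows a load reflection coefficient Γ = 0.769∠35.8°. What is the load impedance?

Z_L = Z_0·(1 + Γ)/(1 − Γ) = 75·(1.62 + j0.45)/(0.376 − j0.45)

Z_L ≈ 89.1 + j196 Ω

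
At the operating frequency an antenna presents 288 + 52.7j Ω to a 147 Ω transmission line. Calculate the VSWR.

VSWR ≈ 2.05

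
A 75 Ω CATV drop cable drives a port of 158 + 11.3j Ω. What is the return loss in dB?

RL ≈ 8.9 dB

Γ = (83 + j11.3)/(233 + j11.3), |Γ| = 0.359
RL = −20·log₁₀|Γ| = −20·log₁₀(0.359)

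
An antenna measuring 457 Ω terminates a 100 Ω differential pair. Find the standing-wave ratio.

VSWR ≈ 4.57

For a purely resistive load, VSWR = R_L/Z_0 or Z_0/R_L (whichever > 1) = 457/100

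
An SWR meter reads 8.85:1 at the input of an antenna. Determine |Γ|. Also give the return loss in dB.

|Γ| ≈ 0.797; return loss ≈ 1.97 dB

|Γ| = (S − 1)/(S + 1) = (8.85 − 1)/(8.85 + 1) = 7.85/9.85
RL = −20·log₁₀|Γ| = −20·log₁₀(0.797)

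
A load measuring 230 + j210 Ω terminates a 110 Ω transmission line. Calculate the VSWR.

VSWR ≈ 4.07

Γ = (Z_L − Z_0)/(Z_L + Z_0) = (120 + j210)/(340 + j210)
|Γ| = 242/400 = 0.605
VSWR = (1 + |Γ|)/(1 − |Γ|) = 1.61/0.395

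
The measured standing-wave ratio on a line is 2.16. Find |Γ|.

|Γ| ≈ 0.367

|Γ| = (S − 1)/(S + 1) = (2.16 − 1)/(2.16 + 1) = 1.16/3.16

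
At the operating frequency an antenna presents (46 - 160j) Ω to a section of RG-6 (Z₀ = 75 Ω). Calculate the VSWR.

VSWR ≈ 9.56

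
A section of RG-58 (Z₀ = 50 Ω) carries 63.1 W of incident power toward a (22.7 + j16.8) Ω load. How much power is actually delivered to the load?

P_delivered ≈ 51.5 W

|Γ| = |(-27.3 + j16.8)/(72.7 + j16.8)| = 0.43
|Γ|² = 0.185
P_refl = |Γ|²·P_inc = 11.6 W, P_del = (1 − |Γ|²)·P_inc = 51.5 W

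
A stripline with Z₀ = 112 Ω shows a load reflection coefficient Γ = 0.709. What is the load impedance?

Z_L = Z_0·(1 + Γ)/(1 − Γ) = 112·(1.71)/(0.291)

Z_L ≈ 658 Ω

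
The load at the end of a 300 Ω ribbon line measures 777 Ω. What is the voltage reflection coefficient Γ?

Γ = 0.443

Γ = (Z_L − Z_0)/(Z_L + Z_0) = (777 − 300)/(777 + 300) = 477/1077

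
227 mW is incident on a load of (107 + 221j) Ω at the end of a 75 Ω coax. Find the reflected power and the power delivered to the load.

P_reflected ≈ 138 mW; P_delivered ≈ 88.9 mW

|Γ| = |(32 + j221)/(182 + j221)| = 0.78
|Γ|² = 0.608
P_refl = |Γ|²·P_inc = 138 mW, P_del = (1 − |Γ|²)·P_inc = 88.9 mW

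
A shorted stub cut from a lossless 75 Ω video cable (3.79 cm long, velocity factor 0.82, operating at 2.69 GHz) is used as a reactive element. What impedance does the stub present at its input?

Z_in ≈ −j44.7 Ω

λ = v/f = 0.82·c / 2.69 GHz = 0.0914 m
βl = 2π·l/λ = 2π × 0.414 = 149°
tan(βl) = -0.596
For a shorted stub, Z_in = jZ_0·tan(βl)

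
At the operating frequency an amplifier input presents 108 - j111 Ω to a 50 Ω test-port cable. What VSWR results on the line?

VSWR ≈ 4.69

Γ = (Z_L − Z_0)/(Z_L + Z_0) = (58 − j111)/(158 − j111)
|Γ| = 125/193 = 0.649
VSWR = (1 + |Γ|)/(1 − |Γ|) = 1.65/0.351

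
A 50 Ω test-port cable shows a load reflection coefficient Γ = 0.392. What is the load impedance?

Z_L ≈ 114 Ω

Z_L = Z_0·(1 + Γ)/(1 − Γ) = 50·(1.39)/(0.608)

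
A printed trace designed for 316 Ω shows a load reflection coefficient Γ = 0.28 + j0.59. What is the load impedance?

Z_L ≈ 209 + j430 Ω

Z_L = Z_0·(1 + Γ)/(1 − Γ) = 316·(1.28 + j0.59)/(0.72 − j0.59)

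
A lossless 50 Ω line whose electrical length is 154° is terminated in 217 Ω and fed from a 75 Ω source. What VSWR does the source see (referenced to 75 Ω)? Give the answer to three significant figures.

tan(βl) = -0.488
Z_in = Z_0·(Z_L + jZ_0·tanβl)/(Z_0 + jZ_L·tanβl) = 49 + j79.4 Ω
Γ_s = (Z_in − Z_s)/(Z_in + Z_s) = (-26 + j79.4)/(124 + j79.4), |Γ_s| = 0.567
VSWR = (1 + |Γ_s|)/(1 − |Γ_s|)

VSWR ≈ 3.62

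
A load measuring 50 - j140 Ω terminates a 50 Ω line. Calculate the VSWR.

Γ = (Z_L − Z_0)/(Z_L + Z_0) = (0 − j140)/(100 − j140)
|Γ| = 140/172 = 0.814
VSWR = (1 + |Γ|)/(1 − |Γ|) = 1.81/0.186

VSWR ≈ 9.74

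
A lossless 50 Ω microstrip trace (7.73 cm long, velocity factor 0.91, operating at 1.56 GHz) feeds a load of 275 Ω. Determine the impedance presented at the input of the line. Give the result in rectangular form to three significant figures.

λ = v/f = 0.91·c / 1.56 GHz = 0.175 m
βl = 2π·l/λ = 2π × 0.442 = 159°
tan(βl) = tan(159°) = -0.384
Z_in = Z_0·(Z_L + jZ_0·tanβl)/(Z_0 + jZ_L·tanβl)
     = 50·(275 − j19.2)/(50 − j105)

Z_in ≈ 57.9 + j103 Ω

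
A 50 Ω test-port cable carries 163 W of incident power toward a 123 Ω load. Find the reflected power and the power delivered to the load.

Γ = (123 − 50)/(123 + 50) = 0.422
|Γ|² = 0.178
P_refl = |Γ|²·P_inc = 29 W, P_del = (1 − |Γ|²)·P_inc = 134 W

P_reflected ≈ 29 W; P_delivered ≈ 134 W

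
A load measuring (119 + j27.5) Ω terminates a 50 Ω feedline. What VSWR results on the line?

Γ = (Z_L − Z_0)/(Z_L + Z_0) = (69 + j27.5)/(169 + j27.5)
|Γ| = 74.3/171 = 0.434
VSWR = (1 + |Γ|)/(1 − |Γ|) = 1.43/0.566

VSWR ≈ 2.53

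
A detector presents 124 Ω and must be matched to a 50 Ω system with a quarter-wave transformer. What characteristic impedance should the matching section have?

Z_qwt = √(Z_0·R_L) = √(50 × 124) = √6200

Z_qwt ≈ 78.7 Ω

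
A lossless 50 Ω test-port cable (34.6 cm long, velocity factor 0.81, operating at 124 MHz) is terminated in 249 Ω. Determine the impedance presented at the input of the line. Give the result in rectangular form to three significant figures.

Z_in ≈ 12.4 − j23.6 Ω

λ = v/f = 0.81·c / 124 MHz = 1.96 m
βl = 2π·l/λ = 2π × 0.177 = 63.6°
tan(βl) = tan(63.6°) = 2.01
Z_in = Z_0·(Z_L + jZ_0·tanβl)/(Z_0 + jZ_L·tanβl)
     = 50·(249 + j101)/(50 + j501)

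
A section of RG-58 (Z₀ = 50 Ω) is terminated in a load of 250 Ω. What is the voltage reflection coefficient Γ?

Γ = 0.667

Γ = (Z_L − Z_0)/(Z_L + Z_0) = (250 − 50)/(250 + 50) = 200/300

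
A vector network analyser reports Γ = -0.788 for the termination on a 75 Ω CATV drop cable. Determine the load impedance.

Z_L = Z_0·(1 + Γ)/(1 − Γ) = 75·(0.212)/(1.79)

Z_L ≈ 8.89 Ω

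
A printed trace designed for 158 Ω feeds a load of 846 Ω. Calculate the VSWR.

VSWR ≈ 5.35

For a purely resistive load, VSWR = R_L/Z_0 or Z_0/R_L (whichever > 1) = 846/158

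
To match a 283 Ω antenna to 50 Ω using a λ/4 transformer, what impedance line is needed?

Z_qwt = √(Z_0·R_L) = √(50 × 283) = √14150

Z_qwt ≈ 119 Ω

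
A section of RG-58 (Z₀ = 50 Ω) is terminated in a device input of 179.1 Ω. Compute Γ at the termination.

Γ = (Z_L − Z_0)/(Z_L + Z_0) = (179.1 − 50)/(179.1 + 50) = 129.1/229.1

Γ = 0.564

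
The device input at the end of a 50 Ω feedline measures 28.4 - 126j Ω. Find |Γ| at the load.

|Γ| ≈ 0.861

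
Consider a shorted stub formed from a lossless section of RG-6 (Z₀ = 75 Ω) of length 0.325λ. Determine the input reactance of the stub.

X_in ≈ -147 Ω (capacitive)

βl = 2π × 0.325 = 117°
tan(βl) = -1.96
For a shorted stub, Z_in = jZ_0·tan(βl)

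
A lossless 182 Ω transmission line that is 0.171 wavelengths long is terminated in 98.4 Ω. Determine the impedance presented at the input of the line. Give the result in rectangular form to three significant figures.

Z_in ≈ 217 + j119 Ω

βl = 2π × 0.171 = 61.6°
tan(βl) = tan(61.6°) = 1.85
Z_in = Z_0·(Z_L + jZ_0·tanβl)/(Z_0 + jZ_L·tanβl)
     = 182·(98.4 + j336)/(182 + j182)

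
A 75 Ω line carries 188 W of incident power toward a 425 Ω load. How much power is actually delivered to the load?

P_delivered ≈ 95.9 W

Γ = (425 − 75)/(425 + 75) = 0.7
|Γ|² = 0.49
P_refl = |Γ|²·P_inc = 92.1 W, P_del = (1 − |Γ|²)·P_inc = 95.9 W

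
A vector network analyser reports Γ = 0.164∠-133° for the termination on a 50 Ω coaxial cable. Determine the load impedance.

Z_L = Z_0·(1 + Γ)/(1 − Γ) = 50·(0.888 − j0.12)/(1.11 + j0.12)

Z_L ≈ 38.9 − j9.59 Ω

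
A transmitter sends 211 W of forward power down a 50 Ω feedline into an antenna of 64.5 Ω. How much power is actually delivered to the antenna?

P_delivered ≈ 208 W

Γ = (64.5 − 50)/(64.5 + 50) = 0.127
|Γ|² = 0.016
P_refl = |Γ|²·P_inc = 3.38 W, P_del = (1 − |Γ|²)·P_inc = 208 W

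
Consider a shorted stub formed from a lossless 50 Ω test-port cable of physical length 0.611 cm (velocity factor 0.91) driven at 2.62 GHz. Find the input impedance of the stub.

Z_in ≈ +j19.3 Ω

λ = v/f = 0.91·c / 2.62 GHz = 0.104 m
βl = 2π·l/λ = 2π × 0.0586 = 21.1°
tan(βl) = 0.386
For a shorted stub, Z_in = jZ_0·tan(βl)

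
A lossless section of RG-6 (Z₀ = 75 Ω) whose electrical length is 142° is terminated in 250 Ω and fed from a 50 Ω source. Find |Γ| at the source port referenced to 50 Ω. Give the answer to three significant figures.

|Γ| ≈ 0.599

tan(βl) = -0.781
Z_in = Z_0·(Z_L + jZ_0·tanβl)/(Z_0 + jZ_L·tanβl) = 51.7 + j76.1 Ω
Γ_s = (Z_in − Z_s)/(Z_in + Z_s) = (1.73 + j76.1)/(102 + j76.1), |Γ_s| = 0.599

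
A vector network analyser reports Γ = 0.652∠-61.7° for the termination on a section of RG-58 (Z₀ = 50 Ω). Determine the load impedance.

Z_L ≈ 35.6 − j71.1 Ω

Z_L = Z_0·(1 + Γ)/(1 − Γ) = 50·(1.31 − j0.574)/(0.691 + j0.574)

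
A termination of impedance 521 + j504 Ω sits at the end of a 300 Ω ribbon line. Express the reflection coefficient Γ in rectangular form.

Γ ≈ 0.469 + j0.326

Γ = (Z_L − Z_0)/(Z_L + Z_0) = (221 + j504)/(821 + j504)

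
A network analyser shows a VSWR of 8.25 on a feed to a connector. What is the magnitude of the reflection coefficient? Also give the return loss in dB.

|Γ| ≈ 0.784; return loss ≈ 2.12 dB

|Γ| = (S − 1)/(S + 1) = (8.25 − 1)/(8.25 + 1) = 7.25/9.25
RL = −20·log₁₀|Γ| = −20·log₁₀(0.784)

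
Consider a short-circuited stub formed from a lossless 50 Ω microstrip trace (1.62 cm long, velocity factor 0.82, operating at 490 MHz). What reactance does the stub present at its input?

λ = v/f = 0.82·c / 490 MHz = 0.502 m
βl = 2π·l/λ = 2π × 0.0323 = 11.6°
tan(βl) = 0.206
For a short-circuited stub, Z_in = jZ_0·tan(βl)

X_in ≈ 10.3 Ω (inductive)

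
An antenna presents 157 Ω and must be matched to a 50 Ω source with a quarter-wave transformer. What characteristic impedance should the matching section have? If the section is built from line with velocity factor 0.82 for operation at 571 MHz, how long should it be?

Z_qwt ≈ 88.6 Ω; length ≈ 10.8 cm

Z_qwt = √(Z_0·R_L) = √(50 × 157) = √7850
λ = 0.82·c/f = 0.431 m, so l = λ/4 = 0.108 m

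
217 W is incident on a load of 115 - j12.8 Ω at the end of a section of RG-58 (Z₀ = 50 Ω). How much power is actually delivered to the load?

|Γ| = |(65 − j12.8)/(165 − j12.8)| = 0.4
|Γ|² = 0.16
P_refl = |Γ|²·P_inc = 34.8 W, P_del = (1 − |Γ|²)·P_inc = 182 W

P_delivered ≈ 182 W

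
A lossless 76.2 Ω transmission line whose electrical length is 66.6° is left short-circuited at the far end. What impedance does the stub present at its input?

tan(βl) = 2.31
For a short-circuited stub, Z_in = jZ_0·tan(βl)

Z_in ≈ +j176 Ω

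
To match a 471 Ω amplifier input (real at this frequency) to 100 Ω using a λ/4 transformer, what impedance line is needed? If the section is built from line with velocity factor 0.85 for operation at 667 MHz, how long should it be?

Z_qwt = √(Z_0·R_L) = √(100 × 471) = √47100
λ = 0.85·c/f = 0.382 m, so l = λ/4 = 0.0956 m

Z_qwt ≈ 217 Ω; length ≈ 9.56 cm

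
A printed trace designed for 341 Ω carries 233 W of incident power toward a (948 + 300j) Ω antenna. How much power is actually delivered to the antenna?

P_delivered ≈ 172 W

|Γ| = |(607 + j300)/(1289 + j300)| = 0.512
|Γ|² = 0.262
P_refl = |Γ|²·P_inc = 61 W, P_del = (1 − |Γ|²)·P_inc = 172 W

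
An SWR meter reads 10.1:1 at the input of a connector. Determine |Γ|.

|Γ| ≈ 0.82

|Γ| = (S − 1)/(S + 1) = (10.1 − 1)/(10.1 + 1) = 9.1/11.1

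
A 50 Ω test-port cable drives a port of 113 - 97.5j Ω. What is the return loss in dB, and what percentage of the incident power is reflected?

Γ = (63 − j97.5)/(163 − j97.5), |Γ| = 0.611
RL = −20·log₁₀(0.611) = 4.28 dB
P_refl/P_inc = |Γ|² = 0.374

RL ≈ 4.28 dB; 37.4% of incident power reflected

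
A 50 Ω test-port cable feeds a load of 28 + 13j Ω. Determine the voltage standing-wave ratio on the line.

Γ = (Z_L − Z_0)/(Z_L + Z_0) = (-22 + j13)/(78 + j13)
|Γ| = 25.6/79.1 = 0.323
VSWR = (1 + |Γ|)/(1 − |Γ|) = 1.32/0.677

VSWR ≈ 1.95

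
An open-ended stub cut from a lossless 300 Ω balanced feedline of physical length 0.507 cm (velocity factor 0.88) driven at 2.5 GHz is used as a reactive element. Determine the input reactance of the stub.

λ = v/f = 0.88·c / 2.5 GHz = 0.106 m
βl = 2π·l/λ = 2π × 0.048 = 17.3°
tan(βl) = 0.311
For an open-ended stub, Z_in = −jZ_0·cot(βl) = −jZ_0/tan(βl)

X_in ≈ -964 Ω (capacitive)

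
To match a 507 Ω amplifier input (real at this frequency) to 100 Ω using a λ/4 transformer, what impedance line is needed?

Z_qwt ≈ 225 Ω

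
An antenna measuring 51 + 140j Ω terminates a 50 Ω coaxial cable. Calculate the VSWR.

VSWR ≈ 9.58

Γ = (Z_L − Z_0)/(Z_L + Z_0) = (1 + j140)/(101 + j140)
|Γ| = 140/173 = 0.811
VSWR = (1 + |Γ|)/(1 − |Γ|) = 1.81/0.189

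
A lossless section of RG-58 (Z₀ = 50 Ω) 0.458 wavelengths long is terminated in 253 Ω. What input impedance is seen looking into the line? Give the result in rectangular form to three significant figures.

Z_in ≈ 94.6 + j116 Ω

βl = 2π × 0.458 = 165°
tan(βl) = tan(165°) = -0.27
Z_in = Z_0·(Z_L + jZ_0·tanβl)/(Z_0 + jZ_L·tanβl)
     = 50·(253 − j13.5)/(50 − j68.4)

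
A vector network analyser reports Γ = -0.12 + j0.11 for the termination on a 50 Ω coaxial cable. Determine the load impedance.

Z_L = Z_0·(1 + Γ)/(1 − Γ) = 50·(0.88 + j0.11)/(1.12 − j0.11)

Z_L ≈ 38.4 + j8.69 Ω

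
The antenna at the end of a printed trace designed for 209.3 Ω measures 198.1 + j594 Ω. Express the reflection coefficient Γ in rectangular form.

Γ ≈ 0.671 + j0.479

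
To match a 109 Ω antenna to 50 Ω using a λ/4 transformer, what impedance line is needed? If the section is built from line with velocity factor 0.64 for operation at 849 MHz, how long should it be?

Z_qwt ≈ 73.8 Ω; length ≈ 5.65 cm

Z_qwt = √(Z_0·R_L) = √(50 × 109) = √5450
λ = 0.64·c/f = 0.226 m, so l = λ/4 = 0.0565 m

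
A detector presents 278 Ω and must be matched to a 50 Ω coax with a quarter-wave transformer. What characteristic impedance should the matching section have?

Z_qwt = √(Z_0·R_L) = √(50 × 278) = √13900

Z_qwt ≈ 118 Ω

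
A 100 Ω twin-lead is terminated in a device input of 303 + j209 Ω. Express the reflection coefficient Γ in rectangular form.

Γ ≈ 0.609 + j0.203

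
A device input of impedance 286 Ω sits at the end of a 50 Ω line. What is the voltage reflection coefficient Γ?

Γ = (Z_L − Z_0)/(Z_L + Z_0) = (286 − 50)/(286 + 50) = 236/336

Γ = 0.702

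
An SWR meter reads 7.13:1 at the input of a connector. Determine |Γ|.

|Γ| = (S − 1)/(S + 1) = (7.13 − 1)/(7.13 + 1) = 6.13/8.13

|Γ| ≈ 0.754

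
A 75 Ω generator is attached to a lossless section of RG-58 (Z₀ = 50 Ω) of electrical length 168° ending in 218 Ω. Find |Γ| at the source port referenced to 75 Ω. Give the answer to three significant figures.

|Γ| ≈ 0.509

tan(βl) = -0.213
Z_in = Z_0·(Z_L + jZ_0·tanβl)/(Z_0 + jZ_L·tanβl) = 123 + j103 Ω
Γ_s = (Z_in − Z_s)/(Z_in + Z_s) = (47.6 + j103)/(198 + j103), |Γ_s| = 0.509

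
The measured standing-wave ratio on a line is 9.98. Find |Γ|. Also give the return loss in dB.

|Γ| = (S − 1)/(S + 1) = (9.98 − 1)/(9.98 + 1) = 8.98/11
RL = −20·log₁₀|Γ| = −20·log₁₀(0.818)

|Γ| ≈ 0.818; return loss ≈ 1.75 dB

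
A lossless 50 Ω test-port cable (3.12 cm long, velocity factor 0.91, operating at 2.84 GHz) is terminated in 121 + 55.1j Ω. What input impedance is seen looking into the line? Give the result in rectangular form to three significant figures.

Z_in ≈ 18 + j13.3 Ω

λ = v/f = 0.91·c / 2.84 GHz = 0.0961 m
βl = 2π·l/λ = 2π × 0.325 = 117°
tan(βl) = tan(117°) = -1.98
Z_in = Z_0·(Z_L + jZ_0·tanβl)/(Z_0 + jZ_L·tanβl)
     = 50·(121 − j43.7)/(159 − j239)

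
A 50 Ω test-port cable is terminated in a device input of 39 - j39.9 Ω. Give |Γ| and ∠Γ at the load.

Γ = (Z_L − Z_0)/(Z_L + Z_0) = (-11 − j39.9)/(89 − j39.9)
|Γ| = 41.4/97.5 = 0.424

Γ ≈ 0.424 ∠ -81.3°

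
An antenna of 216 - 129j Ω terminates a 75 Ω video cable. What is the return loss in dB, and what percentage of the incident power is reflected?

RL ≈ 4.43 dB; 36% of incident power reflected

Γ = (141 − j129)/(291 − j129), |Γ| = 0.6
RL = −20·log₁₀(0.6) = 4.43 dB
P_refl/P_inc = |Γ|² = 0.36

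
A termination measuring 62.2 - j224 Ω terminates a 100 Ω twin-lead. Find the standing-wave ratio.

VSWR ≈ 10.2

Γ = (Z_L − Z_0)/(Z_L + Z_0) = (-37.8 − j224)/(162.2 − j224)
|Γ| = 227/277 = 0.821
VSWR = (1 + |Γ|)/(1 − |Γ|) = 1.82/0.179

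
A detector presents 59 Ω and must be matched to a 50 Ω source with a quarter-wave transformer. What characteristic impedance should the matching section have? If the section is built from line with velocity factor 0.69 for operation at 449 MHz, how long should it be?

Z_qwt ≈ 54.3 Ω; length ≈ 11.5 cm

Z_qwt = √(Z_0·R_L) = √(50 × 59) = √2950
λ = 0.69·c/f = 0.461 m, so l = λ/4 = 0.115 m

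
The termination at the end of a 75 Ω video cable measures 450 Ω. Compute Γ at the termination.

Γ = (Z_L − Z_0)/(Z_L + Z_0) = (450 − 75)/(450 + 75) = 375/525

Γ = 0.714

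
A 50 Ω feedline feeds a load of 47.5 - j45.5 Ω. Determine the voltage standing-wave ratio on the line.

VSWR ≈ 2.47

Γ = (Z_L − Z_0)/(Z_L + Z_0) = (-2.5 − j45.5)/(97.5 − j45.5)
|Γ| = 45.6/108 = 0.424
VSWR = (1 + |Γ|)/(1 − |Γ|) = 1.42/0.576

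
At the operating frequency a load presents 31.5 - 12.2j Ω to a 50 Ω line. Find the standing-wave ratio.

Γ = (Z_L − Z_0)/(Z_L + Z_0) = (-18.5 − j12.2)/(81.5 − j12.2)
|Γ| = 22.2/82.4 = 0.269
VSWR = (1 + |Γ|)/(1 − |Γ|) = 1.27/0.731

VSWR ≈ 1.74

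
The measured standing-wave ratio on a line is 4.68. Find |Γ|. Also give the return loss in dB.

|Γ| ≈ 0.648; return loss ≈ 3.77 dB

|Γ| = (S − 1)/(S + 1) = (4.68 − 1)/(4.68 + 1) = 3.68/5.68
RL = −20·log₁₀|Γ| = −20·log₁₀(0.648)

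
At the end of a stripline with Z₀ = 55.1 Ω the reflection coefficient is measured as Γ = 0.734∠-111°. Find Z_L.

Z_L ≈ 12.3 − j36.6 Ω

Z_L = Z_0·(1 + Γ)/(1 − Γ) = 55.1·(0.737 − j0.685)/(1.26 + j0.685)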